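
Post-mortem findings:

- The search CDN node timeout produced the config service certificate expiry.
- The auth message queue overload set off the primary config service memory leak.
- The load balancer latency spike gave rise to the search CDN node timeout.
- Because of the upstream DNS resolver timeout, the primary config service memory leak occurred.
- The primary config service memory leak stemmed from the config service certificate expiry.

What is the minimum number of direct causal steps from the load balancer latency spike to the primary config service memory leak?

3

Shortest chain: the load balancer latency spike → the search CDN node timeout → the config service certificate expiry → the primary config service memory leak.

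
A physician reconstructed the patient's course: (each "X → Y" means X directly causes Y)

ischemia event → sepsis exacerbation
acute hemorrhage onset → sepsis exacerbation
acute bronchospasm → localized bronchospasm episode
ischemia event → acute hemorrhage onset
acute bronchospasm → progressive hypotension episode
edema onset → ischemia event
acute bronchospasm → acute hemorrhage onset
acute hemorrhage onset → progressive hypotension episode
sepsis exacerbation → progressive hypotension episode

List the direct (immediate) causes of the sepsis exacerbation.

Upstream contributors include the edema onset, the acute bronchospasm, but only the acute hemorrhage onset, the ischemia event feed directly into the sepsis exacerbation.

the acute hemorrhage onset, the ischemia event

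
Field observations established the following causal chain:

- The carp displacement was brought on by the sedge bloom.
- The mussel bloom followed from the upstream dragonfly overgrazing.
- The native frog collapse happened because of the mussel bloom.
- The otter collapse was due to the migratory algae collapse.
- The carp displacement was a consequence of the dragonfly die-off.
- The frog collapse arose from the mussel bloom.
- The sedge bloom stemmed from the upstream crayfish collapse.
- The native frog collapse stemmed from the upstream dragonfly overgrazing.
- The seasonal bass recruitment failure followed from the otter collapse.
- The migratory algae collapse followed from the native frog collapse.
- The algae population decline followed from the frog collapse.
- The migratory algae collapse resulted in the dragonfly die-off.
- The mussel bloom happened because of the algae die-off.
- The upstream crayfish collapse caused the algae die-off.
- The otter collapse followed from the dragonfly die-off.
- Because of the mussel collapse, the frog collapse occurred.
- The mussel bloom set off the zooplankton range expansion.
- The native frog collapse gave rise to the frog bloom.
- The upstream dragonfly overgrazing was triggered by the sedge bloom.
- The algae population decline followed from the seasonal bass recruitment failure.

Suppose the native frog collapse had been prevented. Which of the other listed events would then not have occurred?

the dragonfly die-off, the frog bloom, the migratory algae collapse, the otter collapse, the seasonal bass recruitment failure

Downstream of the native frog collapse: the migratory algae collapse, the frog bloom, the dragonfly die-off, the carp displacement, the otter collapse, the seasonal bass recruitment failure, the algae population decline.
Of those, still caused via another path: the carp displacement, the algae population decline.
The remainder have no surviving cause.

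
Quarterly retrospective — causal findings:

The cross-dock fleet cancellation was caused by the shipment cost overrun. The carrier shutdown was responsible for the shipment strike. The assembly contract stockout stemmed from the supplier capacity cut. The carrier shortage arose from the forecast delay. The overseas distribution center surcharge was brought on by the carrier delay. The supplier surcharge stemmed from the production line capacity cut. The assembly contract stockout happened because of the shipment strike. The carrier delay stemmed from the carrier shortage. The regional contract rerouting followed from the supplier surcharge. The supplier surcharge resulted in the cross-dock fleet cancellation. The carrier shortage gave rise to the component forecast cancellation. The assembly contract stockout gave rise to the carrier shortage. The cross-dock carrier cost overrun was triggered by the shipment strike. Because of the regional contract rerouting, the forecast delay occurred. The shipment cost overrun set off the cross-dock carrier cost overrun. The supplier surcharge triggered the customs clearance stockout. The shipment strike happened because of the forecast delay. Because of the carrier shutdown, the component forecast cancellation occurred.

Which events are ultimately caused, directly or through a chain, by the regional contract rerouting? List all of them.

Direct effects: the forecast delay.
2 steps out: the shipment strike, the carrier shortage.
3 steps out: the assembly contract stockout, the carrier delay, the component forecast cancellation, the cross-dock carrier cost overrun.
4 steps out: the overseas distribution center surcharge.
Not reachable from it: the carrier shutdown, the production line capacity cut, the supplier surcharge, the customs clearance stockout, the supplier capacity cut, the shipment cost overrun, the cross-dock fleet cancellation.

the assembly contract stockout, the carrier delay, the carrier shortage, the component forecast cancellation, the cross-dock carrier cost overrun, the forecast delay, the overseas distribution center surcharge, the shipment strike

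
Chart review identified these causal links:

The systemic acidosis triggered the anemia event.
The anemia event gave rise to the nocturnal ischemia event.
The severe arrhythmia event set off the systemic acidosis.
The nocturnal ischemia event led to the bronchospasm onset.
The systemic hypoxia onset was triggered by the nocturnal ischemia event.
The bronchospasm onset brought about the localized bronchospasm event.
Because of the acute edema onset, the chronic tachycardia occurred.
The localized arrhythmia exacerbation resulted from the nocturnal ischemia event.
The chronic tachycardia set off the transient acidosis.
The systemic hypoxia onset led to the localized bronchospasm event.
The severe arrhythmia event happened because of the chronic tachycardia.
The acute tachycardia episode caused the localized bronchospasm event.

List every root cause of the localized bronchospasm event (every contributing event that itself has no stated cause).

Tracing upstream from the localized bronchospasm event: the localized bronchospasm event ← the bronchospasm onset ← the nocturnal ischemia event ← the anemia event ← the systemic acidosis ← the severe arrhythmia event ← the chronic tachycardia ← the acute edema onset.
A separate upstream branch: the localized bronchospasm event ← the acute tachycardia episode.
Each of those chain origins has no stated cause.

the acute edema onset, the acute tachycardia episode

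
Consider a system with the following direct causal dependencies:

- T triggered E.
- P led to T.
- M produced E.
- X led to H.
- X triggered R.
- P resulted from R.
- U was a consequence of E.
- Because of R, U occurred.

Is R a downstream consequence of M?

No

M leads to E, U; R is not among them.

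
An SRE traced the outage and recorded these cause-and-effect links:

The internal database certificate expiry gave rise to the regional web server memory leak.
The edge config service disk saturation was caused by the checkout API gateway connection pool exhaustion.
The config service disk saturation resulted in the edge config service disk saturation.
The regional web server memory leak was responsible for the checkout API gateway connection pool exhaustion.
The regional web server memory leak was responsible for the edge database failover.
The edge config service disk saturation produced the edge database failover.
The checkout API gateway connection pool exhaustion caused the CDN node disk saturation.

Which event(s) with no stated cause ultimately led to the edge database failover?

the config service disk saturation, the internal database certificate expiry

Tracing upstream from the edge database failover: the edge database failover ← the regional web server memory leak ← the internal database certificate expiry.
A separate upstream branch: the edge database failover ← the edge config service disk saturation ← the config service disk saturation.
Each of those chain origins has no stated cause.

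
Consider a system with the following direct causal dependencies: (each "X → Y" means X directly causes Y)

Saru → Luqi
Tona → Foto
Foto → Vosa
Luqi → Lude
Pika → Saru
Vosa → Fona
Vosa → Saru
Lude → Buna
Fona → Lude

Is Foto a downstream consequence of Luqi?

No

Luqi leads to Lude, Buna; Foto is not among them.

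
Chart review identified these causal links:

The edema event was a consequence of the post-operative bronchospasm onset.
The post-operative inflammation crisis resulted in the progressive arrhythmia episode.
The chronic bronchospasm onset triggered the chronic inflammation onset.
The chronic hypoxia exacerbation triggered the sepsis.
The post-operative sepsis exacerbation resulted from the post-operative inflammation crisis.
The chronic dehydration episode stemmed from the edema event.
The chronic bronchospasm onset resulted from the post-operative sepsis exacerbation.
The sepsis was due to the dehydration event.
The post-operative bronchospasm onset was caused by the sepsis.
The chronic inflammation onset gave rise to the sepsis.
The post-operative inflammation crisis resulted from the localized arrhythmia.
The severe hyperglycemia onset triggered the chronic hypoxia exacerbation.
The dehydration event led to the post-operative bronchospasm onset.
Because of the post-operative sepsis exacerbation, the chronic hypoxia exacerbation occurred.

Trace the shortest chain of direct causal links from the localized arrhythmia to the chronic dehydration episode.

the localized arrhythmia → the post-operative inflammation crisis
the post-operative inflammation crisis → the post-operative sepsis exacerbation
the post-operative sepsis exacerbation → the chronic hypoxia exacerbation
the chronic hypoxia exacerbation → the sepsis
the sepsis → the post-operative bronchospasm onset
the post-operative bronchospasm onset → the edema event
the edema event → the chronic dehydration episode
Length: 7 steps.

the localized arrhythmia → the post-operative inflammation crisis → the post-operative sepsis exacerbation → the chronic hypoxia exacerbation → the sepsis → the post-operative bronchospasm onset → the edema event → the chronic dehydration episode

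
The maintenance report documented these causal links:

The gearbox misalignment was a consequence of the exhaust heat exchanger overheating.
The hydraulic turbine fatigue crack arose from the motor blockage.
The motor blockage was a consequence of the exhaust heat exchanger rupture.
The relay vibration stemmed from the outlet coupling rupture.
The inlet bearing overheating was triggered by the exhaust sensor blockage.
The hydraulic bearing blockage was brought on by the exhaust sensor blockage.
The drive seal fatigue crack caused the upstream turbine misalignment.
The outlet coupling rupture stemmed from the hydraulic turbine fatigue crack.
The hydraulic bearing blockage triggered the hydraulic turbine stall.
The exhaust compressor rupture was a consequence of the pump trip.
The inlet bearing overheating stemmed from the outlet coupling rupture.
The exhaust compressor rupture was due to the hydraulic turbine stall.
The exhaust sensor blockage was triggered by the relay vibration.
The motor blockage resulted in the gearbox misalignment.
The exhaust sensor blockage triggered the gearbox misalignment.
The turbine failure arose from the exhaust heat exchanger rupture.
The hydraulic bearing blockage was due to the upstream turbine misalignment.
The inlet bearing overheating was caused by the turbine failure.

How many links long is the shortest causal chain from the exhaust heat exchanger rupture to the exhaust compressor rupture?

Shortest chain: the exhaust heat exchanger rupture → the motor blockage → the hydraulic turbine fatigue crack → the outlet coupling rupture → the relay vibration → the exhaust sensor blockage → the hydraulic bearing blockage → the hydraulic turbine stall → the exhaust compressor rupture.

8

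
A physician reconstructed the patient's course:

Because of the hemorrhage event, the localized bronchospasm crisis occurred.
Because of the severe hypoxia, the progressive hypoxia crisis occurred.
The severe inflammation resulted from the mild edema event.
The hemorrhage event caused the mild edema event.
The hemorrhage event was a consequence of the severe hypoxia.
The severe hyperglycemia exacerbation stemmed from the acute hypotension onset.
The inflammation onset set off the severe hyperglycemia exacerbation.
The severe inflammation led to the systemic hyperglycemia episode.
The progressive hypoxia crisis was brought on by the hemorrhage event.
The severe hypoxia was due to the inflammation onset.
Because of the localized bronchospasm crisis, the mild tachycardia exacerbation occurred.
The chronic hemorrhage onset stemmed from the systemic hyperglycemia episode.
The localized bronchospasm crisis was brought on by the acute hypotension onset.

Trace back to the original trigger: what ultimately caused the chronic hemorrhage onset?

Tracing upstream from the chronic hemorrhage onset: the chronic hemorrhage onset ← the systemic hyperglycemia episode ← the severe inflammation ← the mild edema event ← the hemorrhage event ← the severe hypoxia ← the inflammation onset.
The inflammation onset has no stated cause, so it is the root.

the inflammation onset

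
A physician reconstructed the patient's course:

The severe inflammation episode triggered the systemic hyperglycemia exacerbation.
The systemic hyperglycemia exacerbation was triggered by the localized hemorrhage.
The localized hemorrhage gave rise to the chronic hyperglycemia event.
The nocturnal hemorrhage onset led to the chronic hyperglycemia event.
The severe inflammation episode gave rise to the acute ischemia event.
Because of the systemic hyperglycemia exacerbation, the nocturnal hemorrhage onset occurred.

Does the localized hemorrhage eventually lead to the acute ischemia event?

No

The localized hemorrhage leads to the systemic hyperglycemia exacerbation, the nocturnal hemorrhage onset, the chronic hyperglycemia event; the acute ischemia event is not among them.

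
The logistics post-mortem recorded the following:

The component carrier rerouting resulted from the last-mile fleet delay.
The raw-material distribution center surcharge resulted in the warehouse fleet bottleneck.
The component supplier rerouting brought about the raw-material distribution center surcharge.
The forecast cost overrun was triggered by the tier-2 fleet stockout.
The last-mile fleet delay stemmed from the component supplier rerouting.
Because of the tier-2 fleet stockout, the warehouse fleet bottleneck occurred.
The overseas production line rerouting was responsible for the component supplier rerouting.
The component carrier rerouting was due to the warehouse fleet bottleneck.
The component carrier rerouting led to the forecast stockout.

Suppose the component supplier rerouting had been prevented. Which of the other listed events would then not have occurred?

the last-mile fleet delay, the raw-material distribution center surcharge

Downstream of the component supplier rerouting: the raw-material distribution center surcharge, the last-mile fleet delay, the warehouse fleet bottleneck, the component carrier rerouting, the forecast stockout.
Of those, still caused via another path: the warehouse fleet bottleneck, the component carrier rerouting, the forecast stockout.
The remainder have no surviving cause.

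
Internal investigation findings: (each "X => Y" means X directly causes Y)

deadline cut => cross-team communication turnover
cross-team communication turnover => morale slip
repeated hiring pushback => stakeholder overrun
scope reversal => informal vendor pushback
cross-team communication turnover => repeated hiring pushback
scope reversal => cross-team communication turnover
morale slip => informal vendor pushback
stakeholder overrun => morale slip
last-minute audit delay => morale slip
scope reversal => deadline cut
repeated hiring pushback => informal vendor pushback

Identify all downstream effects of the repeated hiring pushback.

the informal vendor pushback, the morale slip, the stakeholder overrun

Direct effects: the stakeholder overrun, the informal vendor pushback.
2 steps out: the morale slip.
Not reachable from it: the last-minute audit delay, the scope reversal, the deadline cut, the cross-team communication turnover.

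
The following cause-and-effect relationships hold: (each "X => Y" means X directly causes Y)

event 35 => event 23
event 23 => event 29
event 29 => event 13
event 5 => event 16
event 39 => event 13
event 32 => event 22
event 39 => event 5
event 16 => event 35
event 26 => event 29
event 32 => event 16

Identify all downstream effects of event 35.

event 13, event 23, event 29

Direct effects: event 23.
2 steps out: event 29.
3 steps out: event 13.
Not reachable from it: event 39, event 32, event 22, event 5, event 16, event 26.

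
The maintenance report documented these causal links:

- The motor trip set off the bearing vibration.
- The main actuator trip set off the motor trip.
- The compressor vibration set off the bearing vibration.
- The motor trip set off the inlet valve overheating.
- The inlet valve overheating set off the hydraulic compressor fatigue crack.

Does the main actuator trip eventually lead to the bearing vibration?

There is a causal chain: the main actuator trip → the motor trip → the bearing vibration.

Yes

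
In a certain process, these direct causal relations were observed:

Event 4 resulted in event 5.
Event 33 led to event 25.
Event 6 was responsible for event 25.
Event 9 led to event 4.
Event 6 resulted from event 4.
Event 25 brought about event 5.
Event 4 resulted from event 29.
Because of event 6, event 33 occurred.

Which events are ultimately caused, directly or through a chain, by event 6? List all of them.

event 25, event 33, event 5

Direct effects: event 33, event 25.
2 steps out: event 5.
Not reachable from it: event 9, event 4, event 29.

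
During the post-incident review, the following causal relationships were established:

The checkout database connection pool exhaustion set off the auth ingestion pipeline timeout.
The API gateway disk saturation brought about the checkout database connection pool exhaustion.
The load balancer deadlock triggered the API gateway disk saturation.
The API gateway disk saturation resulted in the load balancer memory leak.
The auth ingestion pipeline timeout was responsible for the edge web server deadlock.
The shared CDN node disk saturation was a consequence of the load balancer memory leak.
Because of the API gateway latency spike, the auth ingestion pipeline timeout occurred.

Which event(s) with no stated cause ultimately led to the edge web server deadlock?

the API gateway latency spike, the load balancer deadlock

Tracing upstream from the edge web server deadlock: the edge web server deadlock ← the auth ingestion pipeline timeout ← the checkout database connection pool exhaustion ← the API gateway disk saturation ← the load balancer deadlock.
A separate upstream branch: the edge web server deadlock ← the auth ingestion pipeline timeout ← the API gateway latency spike.
Each of those chain origins has no stated cause.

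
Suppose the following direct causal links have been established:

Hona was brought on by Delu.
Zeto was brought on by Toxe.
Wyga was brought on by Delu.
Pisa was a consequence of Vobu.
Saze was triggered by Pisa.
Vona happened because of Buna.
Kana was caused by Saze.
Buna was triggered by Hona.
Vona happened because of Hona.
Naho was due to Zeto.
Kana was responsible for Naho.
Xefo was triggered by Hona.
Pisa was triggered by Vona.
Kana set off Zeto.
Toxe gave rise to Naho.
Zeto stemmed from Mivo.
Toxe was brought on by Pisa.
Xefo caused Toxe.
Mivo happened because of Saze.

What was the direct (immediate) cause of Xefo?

Hona

Upstream contributors include Delu, but only Hona feeds directly into Xefo.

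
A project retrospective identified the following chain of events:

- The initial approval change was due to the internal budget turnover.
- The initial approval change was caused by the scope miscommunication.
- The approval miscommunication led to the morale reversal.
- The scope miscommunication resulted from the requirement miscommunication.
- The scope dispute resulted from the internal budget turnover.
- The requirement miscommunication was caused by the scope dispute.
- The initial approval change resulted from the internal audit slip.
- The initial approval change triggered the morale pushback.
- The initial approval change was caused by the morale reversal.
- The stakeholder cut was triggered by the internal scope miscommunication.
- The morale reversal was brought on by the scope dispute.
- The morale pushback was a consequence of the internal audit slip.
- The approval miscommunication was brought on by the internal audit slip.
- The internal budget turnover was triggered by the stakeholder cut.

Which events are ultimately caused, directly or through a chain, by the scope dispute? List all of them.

the initial approval change, the morale pushback, the morale reversal, the requirement miscommunication, the scope miscommunication

Direct effects: the requirement miscommunication, the morale reversal.
2 steps out: the scope miscommunication, the initial approval change.
3 steps out: the morale pushback.
Not reachable from it: the internal audit slip, the internal scope miscommunication, the stakeholder cut, the approval miscommunication, the internal budget turnover.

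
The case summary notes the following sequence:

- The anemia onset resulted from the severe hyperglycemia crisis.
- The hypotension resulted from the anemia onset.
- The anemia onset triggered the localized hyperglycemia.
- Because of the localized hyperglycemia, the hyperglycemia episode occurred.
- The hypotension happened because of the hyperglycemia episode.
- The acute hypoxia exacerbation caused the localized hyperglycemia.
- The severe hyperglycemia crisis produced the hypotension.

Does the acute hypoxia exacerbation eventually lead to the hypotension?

There is a causal chain: the acute hypoxia exacerbation → the localized hyperglycemia → the hyperglycemia episode → the hypotension.

Yes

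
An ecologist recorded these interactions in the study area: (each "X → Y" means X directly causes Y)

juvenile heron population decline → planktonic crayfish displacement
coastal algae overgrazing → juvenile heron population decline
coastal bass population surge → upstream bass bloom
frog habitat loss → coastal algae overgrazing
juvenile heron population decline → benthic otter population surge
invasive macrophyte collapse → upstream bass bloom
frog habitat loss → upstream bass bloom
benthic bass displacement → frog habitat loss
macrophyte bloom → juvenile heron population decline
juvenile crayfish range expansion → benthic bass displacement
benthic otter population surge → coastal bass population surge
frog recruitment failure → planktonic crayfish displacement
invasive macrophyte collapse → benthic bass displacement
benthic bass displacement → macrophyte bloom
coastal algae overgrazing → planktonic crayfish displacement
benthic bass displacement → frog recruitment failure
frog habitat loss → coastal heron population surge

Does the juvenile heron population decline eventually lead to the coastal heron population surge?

The juvenile heron population decline leads to the benthic otter population surge, the planktonic crayfish displacement, the coastal bass population surge, the upstream bass bloom; the coastal heron population surge is not among them.

No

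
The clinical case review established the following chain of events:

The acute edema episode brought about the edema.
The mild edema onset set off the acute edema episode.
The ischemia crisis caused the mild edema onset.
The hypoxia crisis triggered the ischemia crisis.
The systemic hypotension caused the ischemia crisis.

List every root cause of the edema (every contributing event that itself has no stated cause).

Tracing upstream from the edema: the edema ← the acute edema episode ← the mild edema onset ← the ischemia crisis ← the systemic hypotension.
A separate upstream branch: the edema ← the acute edema episode ← the mild edema onset ← the ischemia crisis ← the hypoxia crisis.
Each of those chain origins has no stated cause.

the hypoxia crisis, the systemic hypotension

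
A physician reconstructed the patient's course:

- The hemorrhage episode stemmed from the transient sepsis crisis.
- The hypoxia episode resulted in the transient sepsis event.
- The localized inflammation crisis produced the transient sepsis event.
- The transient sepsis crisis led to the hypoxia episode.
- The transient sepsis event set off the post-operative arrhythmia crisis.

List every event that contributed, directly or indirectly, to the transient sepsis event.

the hypoxia episode, the localized inflammation crisis, the transient sepsis crisis

Immediate causes of the transient sepsis event: the hypoxia episode, the localized inflammation crisis.
Further upstream: the transient sepsis crisis.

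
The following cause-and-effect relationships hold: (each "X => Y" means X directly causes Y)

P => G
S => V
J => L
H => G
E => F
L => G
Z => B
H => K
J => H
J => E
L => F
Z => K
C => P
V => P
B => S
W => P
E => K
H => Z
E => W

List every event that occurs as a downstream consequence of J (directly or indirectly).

B, E, F, G, H, K, L, P, S, V, W, Z

Direct effects: H, E, L.
2 steps out: F, Z, K, W, G.
3 steps out: B, P.
4 steps out: S.
5 steps out: V.
Not reachable from it: C.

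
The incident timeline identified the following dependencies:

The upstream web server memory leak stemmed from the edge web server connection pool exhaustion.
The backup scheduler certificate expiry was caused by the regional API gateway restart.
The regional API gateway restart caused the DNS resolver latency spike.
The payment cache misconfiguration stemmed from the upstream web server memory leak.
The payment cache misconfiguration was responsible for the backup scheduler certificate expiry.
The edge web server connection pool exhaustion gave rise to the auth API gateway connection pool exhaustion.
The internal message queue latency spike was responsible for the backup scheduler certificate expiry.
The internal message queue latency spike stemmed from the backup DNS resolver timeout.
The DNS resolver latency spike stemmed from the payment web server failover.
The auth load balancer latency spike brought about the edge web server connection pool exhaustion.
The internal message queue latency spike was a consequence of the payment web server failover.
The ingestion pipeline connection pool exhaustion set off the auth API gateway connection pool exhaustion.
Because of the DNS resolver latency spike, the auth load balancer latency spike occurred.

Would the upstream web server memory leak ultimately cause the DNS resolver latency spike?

No

The upstream web server memory leak leads to the payment cache misconfiguration, the backup scheduler certificate expiry; the DNS resolver latency spike is not among them.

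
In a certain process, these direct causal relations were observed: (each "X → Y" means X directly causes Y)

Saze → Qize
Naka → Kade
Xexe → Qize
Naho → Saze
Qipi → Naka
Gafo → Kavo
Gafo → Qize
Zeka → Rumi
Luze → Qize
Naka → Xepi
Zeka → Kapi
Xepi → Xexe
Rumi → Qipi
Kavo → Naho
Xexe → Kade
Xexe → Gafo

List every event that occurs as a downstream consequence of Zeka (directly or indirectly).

Direct effects: Rumi, Kapi.
2 steps out: Qipi.
3 steps out: Naka.
4 steps out: Xepi, Kade.
5 steps out: Xexe.
6 steps out: Gafo, Qize.
7 steps out: Kavo.
8 steps out: Naho.
9 steps out: Saze.
Not reachable from it: Luze.

Gafo, Kade, Kapi, Kavo, Naho, Naka, Qipi, Qize, Rumi, Saze, Xepi, Xexe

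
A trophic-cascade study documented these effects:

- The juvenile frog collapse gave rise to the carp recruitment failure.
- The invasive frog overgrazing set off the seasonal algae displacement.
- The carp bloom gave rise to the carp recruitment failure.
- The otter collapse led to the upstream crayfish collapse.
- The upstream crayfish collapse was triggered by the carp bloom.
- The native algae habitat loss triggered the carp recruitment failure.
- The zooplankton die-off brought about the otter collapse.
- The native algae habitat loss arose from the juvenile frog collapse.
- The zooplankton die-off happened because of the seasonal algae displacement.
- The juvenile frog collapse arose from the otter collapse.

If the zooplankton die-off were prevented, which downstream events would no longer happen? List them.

the juvenile frog collapse, the native algae habitat loss, the otter collapse

Downstream of the zooplankton die-off: the otter collapse, the upstream crayfish collapse, the juvenile frog collapse, the native algae habitat loss, the carp recruitment failure.
Of those, still caused via another path: the upstream crayfish collapse, the carp recruitment failure.
The remainder have no surviving cause.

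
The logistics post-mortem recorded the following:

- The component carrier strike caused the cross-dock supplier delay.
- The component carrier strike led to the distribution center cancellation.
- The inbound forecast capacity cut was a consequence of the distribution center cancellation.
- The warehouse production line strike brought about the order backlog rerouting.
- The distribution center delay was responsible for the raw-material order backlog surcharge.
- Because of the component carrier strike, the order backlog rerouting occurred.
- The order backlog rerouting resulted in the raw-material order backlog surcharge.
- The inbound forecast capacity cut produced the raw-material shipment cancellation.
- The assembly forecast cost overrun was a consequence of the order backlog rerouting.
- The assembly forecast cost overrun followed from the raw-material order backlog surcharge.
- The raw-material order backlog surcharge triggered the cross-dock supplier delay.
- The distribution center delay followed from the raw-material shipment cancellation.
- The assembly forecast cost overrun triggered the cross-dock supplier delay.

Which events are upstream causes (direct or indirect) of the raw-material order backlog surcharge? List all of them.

Immediate causes of the raw-material order backlog surcharge: the order backlog rerouting, the distribution center delay.
Further upstream: the component carrier strike, the distribution center cancellation, the inbound forecast capacity cut, the raw-material shipment cancellation, the warehouse production line strike.

the component carrier strike, the distribution center cancellation, the distribution center delay, the inbound forecast capacity cut, the order backlog rerouting, the raw-material shipment cancellation, the warehouse production line strike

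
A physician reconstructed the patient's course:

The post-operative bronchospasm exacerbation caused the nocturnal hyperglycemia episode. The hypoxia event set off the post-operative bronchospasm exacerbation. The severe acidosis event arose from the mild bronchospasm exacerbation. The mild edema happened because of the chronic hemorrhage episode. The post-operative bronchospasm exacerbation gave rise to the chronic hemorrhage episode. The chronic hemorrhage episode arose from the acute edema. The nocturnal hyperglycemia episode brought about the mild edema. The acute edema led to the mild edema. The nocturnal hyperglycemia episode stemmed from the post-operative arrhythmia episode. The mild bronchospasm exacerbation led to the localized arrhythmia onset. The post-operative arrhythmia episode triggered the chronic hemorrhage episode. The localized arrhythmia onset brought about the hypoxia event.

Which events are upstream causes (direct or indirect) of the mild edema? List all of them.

Immediate causes of the mild edema: the acute edema, the nocturnal hyperglycemia episode, the chronic hemorrhage episode.
Further upstream: the mild bronchospasm exacerbation, the localized arrhythmia onset, the hypoxia event, the post-operative bronchospasm exacerbation, the post-operative arrhythmia episode.

the acute edema, the chronic hemorrhage episode, the hypoxia event, the localized arrhythmia onset, the mild bronchospasm exacerbation, the nocturnal hyperglycemia episode, the post-operative arrhythmia episode, the post-operative bronchospasm exacerbation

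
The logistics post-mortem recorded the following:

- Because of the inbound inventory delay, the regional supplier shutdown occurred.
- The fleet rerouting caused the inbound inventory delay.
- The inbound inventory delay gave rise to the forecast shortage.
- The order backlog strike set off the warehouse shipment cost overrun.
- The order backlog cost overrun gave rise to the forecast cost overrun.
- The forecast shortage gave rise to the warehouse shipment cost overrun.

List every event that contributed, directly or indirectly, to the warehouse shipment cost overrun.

the fleet rerouting, the forecast shortage, the inbound inventory delay, the order backlog strike

Immediate causes of the warehouse shipment cost overrun: the order backlog strike, the forecast shortage.
Further upstream: the fleet rerouting, the inbound inventory delay.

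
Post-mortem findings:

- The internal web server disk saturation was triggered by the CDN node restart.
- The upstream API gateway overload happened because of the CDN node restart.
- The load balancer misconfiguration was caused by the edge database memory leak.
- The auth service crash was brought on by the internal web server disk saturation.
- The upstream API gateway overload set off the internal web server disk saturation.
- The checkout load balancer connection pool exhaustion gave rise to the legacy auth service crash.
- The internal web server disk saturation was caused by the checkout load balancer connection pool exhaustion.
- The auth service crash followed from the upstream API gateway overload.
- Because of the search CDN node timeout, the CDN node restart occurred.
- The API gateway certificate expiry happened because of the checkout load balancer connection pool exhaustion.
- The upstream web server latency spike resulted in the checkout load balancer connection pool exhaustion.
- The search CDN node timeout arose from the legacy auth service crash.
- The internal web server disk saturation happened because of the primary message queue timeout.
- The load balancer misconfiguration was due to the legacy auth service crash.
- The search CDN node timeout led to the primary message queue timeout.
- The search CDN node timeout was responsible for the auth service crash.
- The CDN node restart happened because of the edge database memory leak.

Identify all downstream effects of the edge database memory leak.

the CDN node restart, the auth service crash, the internal web server disk saturation, the load balancer misconfiguration, the upstream API gateway overload

Direct effects: the load balancer misconfiguration, the CDN node restart.
2 steps out: the upstream API gateway overload, the internal web server disk saturation.
3 steps out: the auth service crash.
Not reachable from it: the upstream web server latency spike, the checkout load balancer connection pool exhaustion, the API gateway certificate expiry, the legacy auth service crash, the search CDN node timeout, the primary message queue timeout.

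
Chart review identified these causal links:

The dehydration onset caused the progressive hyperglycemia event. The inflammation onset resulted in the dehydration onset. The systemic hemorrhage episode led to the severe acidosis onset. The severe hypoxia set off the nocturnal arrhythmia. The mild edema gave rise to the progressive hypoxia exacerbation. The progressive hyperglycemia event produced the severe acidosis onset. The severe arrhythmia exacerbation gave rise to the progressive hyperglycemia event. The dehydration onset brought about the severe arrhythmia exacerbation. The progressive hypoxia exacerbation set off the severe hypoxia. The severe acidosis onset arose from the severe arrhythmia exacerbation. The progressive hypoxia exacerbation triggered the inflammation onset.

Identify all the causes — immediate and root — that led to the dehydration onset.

Immediate cause of the dehydration onset: the inflammation onset.
Further upstream: the mild edema, the progressive hypoxia exacerbation.

the inflammation onset, the mild edema, the progressive hypoxia exacerbation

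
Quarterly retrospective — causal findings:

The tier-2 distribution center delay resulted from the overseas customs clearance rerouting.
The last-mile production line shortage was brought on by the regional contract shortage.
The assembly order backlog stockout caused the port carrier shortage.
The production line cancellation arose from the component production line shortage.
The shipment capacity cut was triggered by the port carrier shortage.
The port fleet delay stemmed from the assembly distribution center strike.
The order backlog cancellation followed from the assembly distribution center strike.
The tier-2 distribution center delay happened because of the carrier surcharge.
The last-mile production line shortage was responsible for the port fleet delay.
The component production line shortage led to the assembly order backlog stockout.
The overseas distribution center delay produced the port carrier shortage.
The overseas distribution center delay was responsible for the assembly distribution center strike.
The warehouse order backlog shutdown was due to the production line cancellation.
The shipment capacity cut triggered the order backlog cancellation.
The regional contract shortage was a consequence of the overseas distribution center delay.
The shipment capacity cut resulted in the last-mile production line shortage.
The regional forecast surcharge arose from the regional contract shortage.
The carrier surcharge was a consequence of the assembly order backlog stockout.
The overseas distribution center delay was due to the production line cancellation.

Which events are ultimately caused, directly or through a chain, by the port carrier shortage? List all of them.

Direct effects: the shipment capacity cut.
2 steps out: the order backlog cancellation, the last-mile production line shortage.
3 steps out: the port fleet delay.
Not reachable from it: the component production line shortage, the assembly order backlog stockout, the production line cancellation, the overseas distribution center delay, the regional contract shortage, the warehouse order backlog shutdown, the assembly distribution center strike, the regional forecast surcharge, the carrier surcharge, the overseas customs clearance rerouting, the tier-2 distribution center delay.

the last-mile production line shortage, the order backlog cancellation, the port fleet delay, the shipment capacity cut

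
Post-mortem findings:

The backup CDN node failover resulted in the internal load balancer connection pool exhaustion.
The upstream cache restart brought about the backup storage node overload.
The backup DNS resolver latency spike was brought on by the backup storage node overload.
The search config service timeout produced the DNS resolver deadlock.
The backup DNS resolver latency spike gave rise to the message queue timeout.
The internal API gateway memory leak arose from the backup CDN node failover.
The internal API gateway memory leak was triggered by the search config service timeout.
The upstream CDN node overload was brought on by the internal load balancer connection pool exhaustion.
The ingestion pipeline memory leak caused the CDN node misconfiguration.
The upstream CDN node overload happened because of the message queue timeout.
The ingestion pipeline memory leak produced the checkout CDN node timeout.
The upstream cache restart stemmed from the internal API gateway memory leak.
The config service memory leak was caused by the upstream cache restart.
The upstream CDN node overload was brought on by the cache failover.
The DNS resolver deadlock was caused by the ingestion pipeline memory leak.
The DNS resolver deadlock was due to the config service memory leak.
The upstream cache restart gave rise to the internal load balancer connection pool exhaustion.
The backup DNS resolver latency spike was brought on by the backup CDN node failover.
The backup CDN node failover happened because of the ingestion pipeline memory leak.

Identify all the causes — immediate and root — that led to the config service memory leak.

Immediate cause of the config service memory leak: the upstream cache restart.
Further upstream: the ingestion pipeline memory leak, the backup CDN node failover, the search config service timeout, the internal API gateway memory leak.

the backup CDN node failover, the ingestion pipeline memory leak, the internal API gateway memory leak, the search config service timeout, the upstream cache restart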